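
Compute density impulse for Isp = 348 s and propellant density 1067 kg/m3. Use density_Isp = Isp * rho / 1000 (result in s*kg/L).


rho*Isp = 348 * 1067 / 1000 = 371 s*kg/L

371 s*kg/L


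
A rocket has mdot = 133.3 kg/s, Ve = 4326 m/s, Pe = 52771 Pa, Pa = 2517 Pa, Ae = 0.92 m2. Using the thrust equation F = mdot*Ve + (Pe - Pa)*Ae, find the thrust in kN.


F = 133.3 * 4326 + (52771 - 2517) * 0.92 = 622889.0 N = 622.9 kN

622.9 kN


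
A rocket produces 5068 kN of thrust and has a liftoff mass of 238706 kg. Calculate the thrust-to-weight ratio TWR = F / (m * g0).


TWR = 5068000 / (238706 * 9.81) = 2.16

2.16


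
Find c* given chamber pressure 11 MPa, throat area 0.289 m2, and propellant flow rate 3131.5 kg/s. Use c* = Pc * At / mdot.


c* = 11e6 * 0.289 / 3131.5 = 1015 m/s

1015 m/s


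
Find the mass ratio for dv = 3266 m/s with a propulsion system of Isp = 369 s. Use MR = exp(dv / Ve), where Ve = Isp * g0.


Ve = 369 * 9.81 = 3619.89 m/s
MR = exp(3266 / 3619.89) = 2.465

2.465


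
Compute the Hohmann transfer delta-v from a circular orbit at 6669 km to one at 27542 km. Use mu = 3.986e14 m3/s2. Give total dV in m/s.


V1 = sqrt(mu/r1) = 7731.05 m/s
dV1 = V1*(sqrt(2*r2/(r1+r2)) - 1) = 2078.93 m/s
V2 = sqrt(mu/r2) = 3804.27 m/s
dV2 = V2*(1 - sqrt(2*r1/(r1+r2))) = 1428.88 m/s
Total dV = 3508 m/s

3508 m/s


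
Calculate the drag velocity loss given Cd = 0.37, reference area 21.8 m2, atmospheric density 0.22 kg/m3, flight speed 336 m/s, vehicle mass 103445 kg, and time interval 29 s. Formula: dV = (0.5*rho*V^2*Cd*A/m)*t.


D = 0.5 * 0.22 * 336^2 * 0.37 * 21.8 = 100168.1 N
a = 100168.1 / 103445 = 0.9683 m/s2
dV = 0.9683 * 29 = 28.1 m/s

28.1 m/s


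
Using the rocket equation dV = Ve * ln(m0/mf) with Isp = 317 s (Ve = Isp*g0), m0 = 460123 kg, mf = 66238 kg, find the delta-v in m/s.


Ve = 317 * 9.81 = 3109.77 m/s
dV = 3109.77 * ln(460123/66238) = 6027 m/s

6027 m/s


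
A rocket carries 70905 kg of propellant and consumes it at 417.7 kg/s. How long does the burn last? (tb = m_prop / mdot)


tb = 70905 / 417.7 = 169.8 s

169.8 s


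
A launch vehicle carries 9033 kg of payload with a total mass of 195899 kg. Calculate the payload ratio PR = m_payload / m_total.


PR = 9033 / 195899 = 0.0461

0.0461


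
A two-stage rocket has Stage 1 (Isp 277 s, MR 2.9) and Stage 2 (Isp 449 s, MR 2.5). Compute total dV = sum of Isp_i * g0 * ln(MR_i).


dV1 = 277 * 9.81 * ln(2.9) = 2893.2 m/s
dV2 = 449 * 9.81 * ln(2.5) = 4036.0 m/s
Total dV = 2893.2 + 4036.0 = 6929.2 m/s ~ 6929 m/s

6929 m/s


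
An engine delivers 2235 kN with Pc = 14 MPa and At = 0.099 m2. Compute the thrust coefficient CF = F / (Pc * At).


CF = 2235000 / (14e6 * 0.099) = 1.61

1.61


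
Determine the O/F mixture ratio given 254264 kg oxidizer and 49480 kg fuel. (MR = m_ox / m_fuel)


MR = 254264 / 49480 = 5.14

5.14


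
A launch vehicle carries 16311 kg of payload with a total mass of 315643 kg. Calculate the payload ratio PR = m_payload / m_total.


PR = 16311 / 315643 = 0.0517

0.0517


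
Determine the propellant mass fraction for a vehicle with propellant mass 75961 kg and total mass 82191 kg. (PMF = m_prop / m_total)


PMF = 75961 / 82191 = 0.924

0.924


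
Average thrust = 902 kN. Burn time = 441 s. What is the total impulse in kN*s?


It = 902 * 441 = 397782 kN*s

397782 kN*s


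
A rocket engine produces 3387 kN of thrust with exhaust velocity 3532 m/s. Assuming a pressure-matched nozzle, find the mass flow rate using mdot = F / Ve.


mdot = F / Ve = 3387000 / 3532 = 958.9 kg/s

958.9 kg/s


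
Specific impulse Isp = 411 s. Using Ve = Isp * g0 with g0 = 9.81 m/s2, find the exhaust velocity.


Ve = Isp * g0 = 411 * 9.81 = 4031.9 m/s

4031.9 m/s


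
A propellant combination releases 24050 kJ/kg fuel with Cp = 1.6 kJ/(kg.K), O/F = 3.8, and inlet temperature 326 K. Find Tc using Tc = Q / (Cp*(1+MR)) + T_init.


Tc = 24050 / (1.6 * (1 + 3.8)) + 326 = 3458 K

3458 K


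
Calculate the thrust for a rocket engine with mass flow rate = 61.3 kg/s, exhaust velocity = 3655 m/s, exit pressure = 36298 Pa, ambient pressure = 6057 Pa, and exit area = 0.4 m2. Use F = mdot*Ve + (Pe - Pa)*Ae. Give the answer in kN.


F = 61.3 * 3655 + (36298 - 6057) * 0.4 = 236148.0 N = 236.1 kN

236.1 kN


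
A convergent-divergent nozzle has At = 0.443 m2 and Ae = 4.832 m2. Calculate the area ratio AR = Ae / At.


AR = 4.832 / 0.443 = 10.9

10.9


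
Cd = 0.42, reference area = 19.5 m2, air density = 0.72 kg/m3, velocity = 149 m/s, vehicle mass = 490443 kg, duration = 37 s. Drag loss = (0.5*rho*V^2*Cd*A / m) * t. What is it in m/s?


D = 0.5 * 0.72 * 149^2 * 0.42 * 19.5 = 65457.43 N
a = 65457.43 / 490443 = 0.1335 m/s2
dV = 0.1335 * 37 = 4.9 m/s

4.9 m/s


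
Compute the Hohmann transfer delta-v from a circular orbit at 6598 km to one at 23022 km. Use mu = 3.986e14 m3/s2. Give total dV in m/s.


V1 = sqrt(mu/r1) = 7772.53 m/s
dV1 = V1*(sqrt(2*r2/(r1+r2)) - 1) = 1918.2 m/s
V2 = sqrt(mu/r2) = 4160.99 m/s
dV2 = V2*(1 - sqrt(2*r1/(r1+r2))) = 1383.68 m/s
Total dV = 3302 m/s

3302 m/s


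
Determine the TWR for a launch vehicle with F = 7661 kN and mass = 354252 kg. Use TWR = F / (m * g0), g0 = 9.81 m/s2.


TWR = 7661000 / (354252 * 9.81) = 2.2

2.2


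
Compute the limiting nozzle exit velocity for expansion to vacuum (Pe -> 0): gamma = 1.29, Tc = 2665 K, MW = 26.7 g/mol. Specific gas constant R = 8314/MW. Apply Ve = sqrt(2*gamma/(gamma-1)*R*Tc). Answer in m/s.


R = 8314 / 26.7 = 311.39 J/(kg.K)
Ve = sqrt(2 * 1.29 / (1.29 - 1) * 311.39 * 2665) = 2717 m/s

2717 m/s


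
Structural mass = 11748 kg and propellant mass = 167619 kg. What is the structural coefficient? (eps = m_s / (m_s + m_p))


eps = 11748 / (11748 + 167619) = 0.0655

0.0655


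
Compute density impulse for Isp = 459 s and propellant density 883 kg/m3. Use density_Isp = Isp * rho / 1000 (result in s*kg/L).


rho*Isp = 459 * 883 / 1000 = 405 s*kg/L

405 s*kg/L


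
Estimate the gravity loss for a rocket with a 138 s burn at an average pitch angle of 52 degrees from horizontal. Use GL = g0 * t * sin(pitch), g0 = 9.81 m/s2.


GL = 9.81 * 138 * sin(52 deg) = 1067 m/s

1067 m/s


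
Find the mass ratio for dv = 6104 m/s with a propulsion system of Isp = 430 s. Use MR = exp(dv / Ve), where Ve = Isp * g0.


Ve = 430 * 9.81 = 4218.3 m/s
MR = exp(6104 / 4218.3) = 4.25

4.25


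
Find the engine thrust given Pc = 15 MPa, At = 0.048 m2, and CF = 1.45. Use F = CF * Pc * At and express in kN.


F = 1.45 * 15e6 * 0.048 = 1.0440e+06 N = 1044.0 kN

1044.0 kN


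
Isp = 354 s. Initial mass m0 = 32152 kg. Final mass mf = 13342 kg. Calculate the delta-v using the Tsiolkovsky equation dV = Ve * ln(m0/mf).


Ve = 354 * 9.81 = 3472.74 m/s
dV = 3472.74 * ln(32152/13342) = 3054 m/s

3054 m/s


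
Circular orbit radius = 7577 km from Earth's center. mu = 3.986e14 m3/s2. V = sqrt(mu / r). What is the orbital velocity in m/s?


V = sqrt(3.986e14 / 7577000) = 7253 m/s

7253 m/s


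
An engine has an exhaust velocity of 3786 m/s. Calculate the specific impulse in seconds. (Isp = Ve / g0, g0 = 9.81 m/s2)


Isp = Ve / g0 = 3786 / 9.81 = 385.9 s

385.9 s


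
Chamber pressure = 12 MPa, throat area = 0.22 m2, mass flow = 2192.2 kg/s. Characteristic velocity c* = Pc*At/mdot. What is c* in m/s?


c* = 12e6 * 0.22 / 2192.2 = 1204 m/s

1204 m/s


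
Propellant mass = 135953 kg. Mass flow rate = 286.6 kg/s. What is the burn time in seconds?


tb = 135953 / 286.6 = 474.4 s

474.4 s


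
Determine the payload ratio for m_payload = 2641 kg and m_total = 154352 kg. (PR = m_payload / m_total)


PR = 2641 / 154352 = 0.0171

0.0171


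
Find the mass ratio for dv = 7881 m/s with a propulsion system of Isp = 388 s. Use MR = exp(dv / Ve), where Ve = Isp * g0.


Ve = 388 * 9.81 = 3806.28 m/s
MR = exp(7881 / 3806.28) = 7.929

7.929


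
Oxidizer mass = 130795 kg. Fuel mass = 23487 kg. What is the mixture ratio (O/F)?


MR = 130795 / 23487 = 5.57

5.57


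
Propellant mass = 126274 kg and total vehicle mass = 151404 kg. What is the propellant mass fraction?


PMF = 126274 / 151404 = 0.834

0.834


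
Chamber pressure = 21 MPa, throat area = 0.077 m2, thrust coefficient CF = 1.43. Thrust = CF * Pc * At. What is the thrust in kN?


F = 1.43 * 21e6 * 0.077 = 2.3123e+06 N = 2312.3 kN

2312.3 kN


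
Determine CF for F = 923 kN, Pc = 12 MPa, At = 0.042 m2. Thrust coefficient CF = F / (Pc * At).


CF = 923000 / (12e6 * 0.042) = 1.83

1.83


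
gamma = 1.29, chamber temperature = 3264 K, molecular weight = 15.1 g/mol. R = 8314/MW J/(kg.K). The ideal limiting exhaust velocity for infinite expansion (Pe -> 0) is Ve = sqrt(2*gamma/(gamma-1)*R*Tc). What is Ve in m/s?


R = 8314 / 15.1 = 550.6 J/(kg.K)
Ve = sqrt(2 * 1.29 / (1.29 - 1) * 550.6 * 3264) = 3999 m/s

3999 m/s


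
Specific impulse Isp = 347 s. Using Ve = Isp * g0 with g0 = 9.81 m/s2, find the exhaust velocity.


Ve = Isp * g0 = 347 * 9.81 = 3404.1 m/s

3404.1 m/s


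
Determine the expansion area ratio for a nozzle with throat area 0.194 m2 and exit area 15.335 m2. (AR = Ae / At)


AR = 15.335 / 0.194 = 79.0

79.0


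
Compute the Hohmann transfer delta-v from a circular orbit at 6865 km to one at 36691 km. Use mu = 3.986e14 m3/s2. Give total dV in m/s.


V1 = sqrt(mu/r1) = 7619.88 m/s
dV1 = V1*(sqrt(2*r2/(r1+r2)) - 1) = 2270.64 m/s
V2 = sqrt(mu/r2) = 3296.01 m/s
dV2 = V2*(1 - sqrt(2*r1/(r1+r2))) = 1445.47 m/s
Total dV = 3716 m/s

3716 m/s


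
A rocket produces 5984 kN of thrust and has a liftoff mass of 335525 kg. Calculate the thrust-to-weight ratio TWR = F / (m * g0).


TWR = 5984000 / (335525 * 9.81) = 1.82

1.82


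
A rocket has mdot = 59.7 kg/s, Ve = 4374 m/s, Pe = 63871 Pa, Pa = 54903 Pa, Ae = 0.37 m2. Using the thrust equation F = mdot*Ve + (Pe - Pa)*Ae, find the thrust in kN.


F = 59.7 * 4374 + (63871 - 54903) * 0.37 = 264446.0 N = 264.4 kN

264.4 kN


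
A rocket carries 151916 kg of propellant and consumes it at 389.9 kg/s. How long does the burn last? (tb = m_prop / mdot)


tb = 151916 / 389.9 = 389.6 s

389.6 s


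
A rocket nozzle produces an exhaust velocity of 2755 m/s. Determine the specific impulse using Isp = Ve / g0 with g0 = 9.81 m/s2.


Isp = Ve / g0 = 2755 / 9.81 = 280.8 s

280.8 s


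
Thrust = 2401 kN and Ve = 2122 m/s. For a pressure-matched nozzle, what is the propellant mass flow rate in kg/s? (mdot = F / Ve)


mdot = F / Ve = 2401000 / 2122 = 1131.5 kg/s

1131.5 kg/s


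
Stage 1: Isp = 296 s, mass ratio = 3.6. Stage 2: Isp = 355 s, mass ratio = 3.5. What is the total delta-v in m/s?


dV1 = 296 * 9.81 * ln(3.6) = 3719.5 m/s
dV2 = 355 * 9.81 * ln(3.5) = 4362.8 m/s
Total dV = 3719.5 + 4362.8 = 8082.3 m/s ~ 8082 m/s

8082 m/s


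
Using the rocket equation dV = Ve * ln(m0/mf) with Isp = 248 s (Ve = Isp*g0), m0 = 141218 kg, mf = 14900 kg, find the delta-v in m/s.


Ve = 248 * 9.81 = 2432.88 m/s
dV = 2432.88 * ln(141218/14900) = 5471 m/s

5471 m/s


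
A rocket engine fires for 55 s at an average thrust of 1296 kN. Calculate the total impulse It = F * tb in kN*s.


It = 1296 * 55 = 71280 kN*s

71280 kN*s


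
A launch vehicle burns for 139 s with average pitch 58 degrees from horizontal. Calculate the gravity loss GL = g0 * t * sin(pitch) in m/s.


GL = 9.81 * 139 * sin(58 deg) = 1156 m/s

1156 m/s


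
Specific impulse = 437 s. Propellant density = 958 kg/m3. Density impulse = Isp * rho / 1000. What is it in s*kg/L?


rho*Isp = 437 * 958 / 1000 = 419 s*kg/L

419 s*kg/L


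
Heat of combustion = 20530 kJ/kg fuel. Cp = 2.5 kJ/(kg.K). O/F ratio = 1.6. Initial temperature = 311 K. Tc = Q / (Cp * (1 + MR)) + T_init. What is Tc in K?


Tc = 20530 / (2.5 * (1 + 1.6)) + 311 = 3469 K

3469 K


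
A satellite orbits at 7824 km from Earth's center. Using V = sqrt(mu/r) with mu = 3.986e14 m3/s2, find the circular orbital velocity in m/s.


V = sqrt(3.986e14 / 7824000) = 7138 m/s

7138 m/s


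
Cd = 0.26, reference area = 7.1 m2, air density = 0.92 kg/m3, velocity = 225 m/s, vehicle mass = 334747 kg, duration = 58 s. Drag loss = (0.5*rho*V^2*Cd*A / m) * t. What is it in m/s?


D = 0.5 * 0.92 * 225^2 * 0.26 * 7.1 = 42988.72 N
a = 42988.72 / 334747 = 0.1284 m/s2
dV = 0.1284 * 58 = 7.4 m/s

7.4 m/s


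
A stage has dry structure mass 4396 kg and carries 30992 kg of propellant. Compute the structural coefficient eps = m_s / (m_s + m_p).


eps = 4396 / (4396 + 30992) = 0.1242

0.1242


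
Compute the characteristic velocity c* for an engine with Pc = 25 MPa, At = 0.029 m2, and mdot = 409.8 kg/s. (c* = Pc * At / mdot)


c* = 25e6 * 0.029 / 409.8 = 1769 m/s

1769 m/s


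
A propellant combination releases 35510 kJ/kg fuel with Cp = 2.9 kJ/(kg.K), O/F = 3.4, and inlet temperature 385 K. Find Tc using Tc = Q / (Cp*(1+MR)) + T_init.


Tc = 35510 / (2.9 * (1 + 3.4)) + 385 = 3168 K

3168 K


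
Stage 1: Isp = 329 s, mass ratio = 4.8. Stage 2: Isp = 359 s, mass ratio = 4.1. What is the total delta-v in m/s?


dV1 = 329 * 9.81 * ln(4.8) = 5062.7 m/s
dV2 = 359 * 9.81 * ln(4.1) = 4969.2 m/s
Total dV = 5062.7 + 4969.2 = 10031.9 m/s ~ 10032 m/s

10032 m/s


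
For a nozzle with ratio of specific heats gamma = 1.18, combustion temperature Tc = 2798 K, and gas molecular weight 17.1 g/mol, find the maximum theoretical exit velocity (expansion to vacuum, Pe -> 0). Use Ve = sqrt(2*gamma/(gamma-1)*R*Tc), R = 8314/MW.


R = 8314 / 17.1 = 486.2 J/(kg.K)
Ve = sqrt(2 * 1.18 / (1.18 - 1) * 486.2 * 2798) = 4223 m/s

4223 m/s


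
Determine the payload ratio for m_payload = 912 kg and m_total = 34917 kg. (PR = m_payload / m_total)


PR = 912 / 34917 = 0.0261

0.0261


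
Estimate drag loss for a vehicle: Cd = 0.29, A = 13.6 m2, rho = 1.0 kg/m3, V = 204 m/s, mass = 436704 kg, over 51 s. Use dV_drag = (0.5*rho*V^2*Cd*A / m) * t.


D = 0.5 * 1.0 * 204^2 * 0.29 * 13.6 = 82066.75 N
a = 82066.75 / 436704 = 0.1879 m/s2
dV = 0.1879 * 51 = 9.6 m/s

9.6 m/s


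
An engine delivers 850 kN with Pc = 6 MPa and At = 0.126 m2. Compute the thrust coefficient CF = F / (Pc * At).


CF = 850000 / (6e6 * 0.126) = 1.12

1.12


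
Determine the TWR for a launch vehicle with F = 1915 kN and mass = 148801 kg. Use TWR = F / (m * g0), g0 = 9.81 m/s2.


TWR = 1915000 / (148801 * 9.81) = 1.31

1.31


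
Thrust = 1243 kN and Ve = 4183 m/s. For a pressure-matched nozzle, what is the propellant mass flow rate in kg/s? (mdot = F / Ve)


mdot = F / Ve = 1243000 / 4183 = 297.2 kg/s

297.2 kg/s


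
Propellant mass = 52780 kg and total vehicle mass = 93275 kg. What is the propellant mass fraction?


PMF = 52780 / 93275 = 0.566

0.566


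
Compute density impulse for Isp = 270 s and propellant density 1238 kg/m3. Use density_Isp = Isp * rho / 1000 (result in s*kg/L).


rho*Isp = 270 * 1238 / 1000 = 334 s*kg/L

334 s*kg/L


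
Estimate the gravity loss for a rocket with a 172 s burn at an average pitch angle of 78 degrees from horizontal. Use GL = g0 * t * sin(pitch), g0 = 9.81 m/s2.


GL = 9.81 * 172 * sin(78 deg) = 1650 m/s

1650 m/s


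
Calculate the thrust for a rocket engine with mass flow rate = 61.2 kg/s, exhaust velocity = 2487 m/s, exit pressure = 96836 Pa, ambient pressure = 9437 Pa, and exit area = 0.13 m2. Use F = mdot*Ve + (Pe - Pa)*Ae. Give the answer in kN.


F = 61.2 * 2487 + (96836 - 9437) * 0.13 = 163566.0 N = 163.6 kN

163.6 kN


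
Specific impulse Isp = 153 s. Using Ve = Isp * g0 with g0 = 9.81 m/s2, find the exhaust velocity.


Ve = Isp * g0 = 153 * 9.81 = 1500.9 m/s

1500.9 m/s


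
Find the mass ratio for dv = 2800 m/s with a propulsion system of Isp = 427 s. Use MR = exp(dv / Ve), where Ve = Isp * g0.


Ve = 427 * 9.81 = 4188.87 m/s
MR = exp(2800 / 4188.87) = 1.951

1.951


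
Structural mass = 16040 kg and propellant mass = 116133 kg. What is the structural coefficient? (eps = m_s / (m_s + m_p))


eps = 16040 / (16040 + 116133) = 0.1214

0.1214


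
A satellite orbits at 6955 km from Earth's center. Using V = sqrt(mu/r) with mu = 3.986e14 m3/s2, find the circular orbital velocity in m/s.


V = sqrt(3.986e14 / 6955000) = 7570 m/s

7570 m/s


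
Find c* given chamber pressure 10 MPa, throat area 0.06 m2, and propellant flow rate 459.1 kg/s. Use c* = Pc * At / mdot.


c* = 10e6 * 0.06 / 459.1 = 1307 m/s

1307 m/s


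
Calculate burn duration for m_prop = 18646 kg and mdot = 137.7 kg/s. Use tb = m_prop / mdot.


tb = 18646 / 137.7 = 135.4 s

135.4 s


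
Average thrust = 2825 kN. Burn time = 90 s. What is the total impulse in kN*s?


It = 2825 * 90 = 254250 kN*s

254250 kN*s


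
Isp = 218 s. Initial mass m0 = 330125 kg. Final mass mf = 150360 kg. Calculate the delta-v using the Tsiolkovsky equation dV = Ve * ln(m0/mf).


Ve = 218 * 9.81 = 2138.58 m/s
dV = 2138.58 * ln(330125/150360) = 1682 m/s

1682 m/s


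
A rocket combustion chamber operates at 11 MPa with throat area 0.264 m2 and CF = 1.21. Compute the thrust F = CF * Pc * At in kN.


F = 1.21 * 11e6 * 0.264 = 3.5138e+06 N = 3513.8 kN

3513.8 kN


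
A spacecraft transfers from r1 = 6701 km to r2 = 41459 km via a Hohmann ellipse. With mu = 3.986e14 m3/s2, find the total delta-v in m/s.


V1 = sqrt(mu/r1) = 7712.57 m/s
dV1 = V1*(sqrt(2*r2/(r1+r2)) - 1) = 2407.42 m/s
V2 = sqrt(mu/r2) = 3100.7 m/s
dV2 = V2*(1 - sqrt(2*r1/(r1+r2))) = 1465.01 m/s
Total dV = 3872 m/s

3872 m/s


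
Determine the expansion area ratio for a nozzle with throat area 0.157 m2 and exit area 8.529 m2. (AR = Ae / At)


AR = 8.529 / 0.157 = 54.3

54.3


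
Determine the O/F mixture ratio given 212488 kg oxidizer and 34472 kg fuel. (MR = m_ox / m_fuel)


MR = 212488 / 34472 = 6.16

6.16


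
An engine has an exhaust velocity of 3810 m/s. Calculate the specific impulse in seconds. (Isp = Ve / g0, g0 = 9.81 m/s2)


Isp = Ve / g0 = 3810 / 9.81 = 388.4 s

388.4 s


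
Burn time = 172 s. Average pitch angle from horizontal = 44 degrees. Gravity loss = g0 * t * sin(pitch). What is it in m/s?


GL = 9.81 * 172 * sin(44 deg) = 1172 m/s

1172 m/s


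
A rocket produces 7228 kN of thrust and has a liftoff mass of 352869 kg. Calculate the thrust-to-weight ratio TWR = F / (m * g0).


TWR = 7228000 / (352869 * 9.81) = 2.09

2.09


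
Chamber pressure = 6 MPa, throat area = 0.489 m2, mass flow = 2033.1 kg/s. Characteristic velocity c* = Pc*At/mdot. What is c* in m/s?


c* = 6e6 * 0.489 / 2033.1 = 1443 m/s

1443 m/s


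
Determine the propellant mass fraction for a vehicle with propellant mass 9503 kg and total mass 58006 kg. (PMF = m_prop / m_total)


PMF = 9503 / 58006 = 0.164

0.164


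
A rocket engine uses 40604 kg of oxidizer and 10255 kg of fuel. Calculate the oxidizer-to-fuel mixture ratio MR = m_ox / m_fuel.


MR = 40604 / 10255 = 3.96

3.96


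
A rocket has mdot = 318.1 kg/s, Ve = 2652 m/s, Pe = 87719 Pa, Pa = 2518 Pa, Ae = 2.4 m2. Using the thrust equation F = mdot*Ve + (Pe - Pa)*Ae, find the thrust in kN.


F = 318.1 * 2652 + (87719 - 2518) * 2.4 = 1.0481e+06 N = 1048.1 kN

1048.1 kN


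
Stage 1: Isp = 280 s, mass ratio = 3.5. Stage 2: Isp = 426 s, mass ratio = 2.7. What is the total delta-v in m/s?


dV1 = 280 * 9.81 * ln(3.5) = 3441.1 m/s
dV2 = 426 * 9.81 * ln(2.7) = 4150.9 m/s
Total dV = 3441.1 + 4150.9 = 7592.0 m/s ~ 7592 m/s

7592 m/s


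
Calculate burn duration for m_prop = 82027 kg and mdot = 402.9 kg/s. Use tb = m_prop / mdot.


tb = 82027 / 402.9 = 203.6 s

203.6 s


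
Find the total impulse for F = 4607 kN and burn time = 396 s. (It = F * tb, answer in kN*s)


It = 4607 * 396 = 1824372 kN*s

1824372 kN*s


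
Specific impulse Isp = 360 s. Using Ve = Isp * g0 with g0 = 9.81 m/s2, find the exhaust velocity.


Ve = Isp * g0 = 360 * 9.81 = 3531.6 m/s

3531.6 m/s


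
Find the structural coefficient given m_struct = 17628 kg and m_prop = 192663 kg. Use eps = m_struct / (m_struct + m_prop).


eps = 17628 / (17628 + 192663) = 0.0838

0.0838


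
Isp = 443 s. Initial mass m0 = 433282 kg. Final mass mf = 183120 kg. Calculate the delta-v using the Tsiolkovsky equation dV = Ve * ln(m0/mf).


Ve = 443 * 9.81 = 4345.83 m/s
dV = 4345.83 * ln(433282/183120) = 3743 m/s

3743 m/s


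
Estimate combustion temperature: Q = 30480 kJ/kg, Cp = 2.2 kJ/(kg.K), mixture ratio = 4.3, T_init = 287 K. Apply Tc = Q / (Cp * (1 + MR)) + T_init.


Tc = 30480 / (2.2 * (1 + 4.3)) + 287 = 2901 K

2901 K


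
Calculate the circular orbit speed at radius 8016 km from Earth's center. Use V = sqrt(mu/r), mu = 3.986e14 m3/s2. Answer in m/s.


V = sqrt(3.986e14 / 8016000) = 7052 m/s

7052 m/s


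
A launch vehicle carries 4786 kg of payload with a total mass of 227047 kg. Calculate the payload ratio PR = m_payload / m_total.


PR = 4786 / 227047 = 0.0211

0.0211


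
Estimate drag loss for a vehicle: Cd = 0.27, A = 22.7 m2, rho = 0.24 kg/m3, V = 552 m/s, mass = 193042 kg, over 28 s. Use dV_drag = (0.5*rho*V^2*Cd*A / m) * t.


D = 0.5 * 0.24 * 552^2 * 0.27 * 22.7 = 224103.7 N
a = 224103.7 / 193042 = 1.1609 m/s2
dV = 1.1609 * 28 = 32.5 m/s

32.5 m/s


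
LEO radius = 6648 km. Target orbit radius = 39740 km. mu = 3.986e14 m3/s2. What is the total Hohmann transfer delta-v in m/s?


V1 = sqrt(mu/r1) = 7743.25 m/s
dV1 = V1*(sqrt(2*r2/(r1+r2)) - 1) = 2392.35 m/s
V2 = sqrt(mu/r2) = 3167.05 m/s
dV2 = V2*(1 - sqrt(2*r1/(r1+r2))) = 1471.49 m/s
Total dV = 3864 m/s

3864 m/s


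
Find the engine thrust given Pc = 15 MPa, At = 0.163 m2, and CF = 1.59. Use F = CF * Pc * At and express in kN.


F = 1.59 * 15e6 * 0.163 = 3.8876e+06 N = 3887.6 kN

3887.6 kN


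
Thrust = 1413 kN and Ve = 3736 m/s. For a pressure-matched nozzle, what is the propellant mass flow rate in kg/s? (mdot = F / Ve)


mdot = F / Ve = 1413000 / 3736 = 378.2 kg/s

378.2 kg/s


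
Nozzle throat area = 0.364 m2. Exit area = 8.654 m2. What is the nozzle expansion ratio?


AR = 8.654 / 0.364 = 23.8

23.8


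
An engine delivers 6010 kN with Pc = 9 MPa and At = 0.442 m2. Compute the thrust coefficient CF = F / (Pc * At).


CF = 6010000 / (9e6 * 0.442) = 1.51

1.51


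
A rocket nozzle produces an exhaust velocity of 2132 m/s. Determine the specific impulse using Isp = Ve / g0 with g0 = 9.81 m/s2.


Isp = Ve / g0 = 2132 / 9.81 = 217.3 s

217.3 s


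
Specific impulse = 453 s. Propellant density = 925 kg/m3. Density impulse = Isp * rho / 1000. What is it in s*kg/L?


rho*Isp = 453 * 925 / 1000 = 419 s*kg/L

419 s*kg/L


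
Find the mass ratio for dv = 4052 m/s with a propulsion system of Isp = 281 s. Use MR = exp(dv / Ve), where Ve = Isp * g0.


Ve = 281 * 9.81 = 2756.61 m/s
MR = exp(4052 / 2756.61) = 4.349

4.349


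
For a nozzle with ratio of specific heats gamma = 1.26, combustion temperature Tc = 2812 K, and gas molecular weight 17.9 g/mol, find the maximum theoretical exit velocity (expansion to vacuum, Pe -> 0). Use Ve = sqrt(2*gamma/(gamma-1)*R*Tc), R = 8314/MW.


R = 8314 / 17.9 = 464.47 J/(kg.K)
Ve = sqrt(2 * 1.26 / (1.26 - 1) * 464.47 * 2812) = 3558 m/s

3558 m/s


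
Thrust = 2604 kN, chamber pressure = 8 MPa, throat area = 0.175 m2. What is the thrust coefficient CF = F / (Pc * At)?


CF = 2604000 / (8e6 * 0.175) = 1.86

1.86


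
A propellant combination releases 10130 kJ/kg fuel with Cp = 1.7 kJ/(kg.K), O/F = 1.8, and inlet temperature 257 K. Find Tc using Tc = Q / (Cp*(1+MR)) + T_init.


Tc = 10130 / (1.7 * (1 + 1.8)) + 257 = 2385 K

2385 K


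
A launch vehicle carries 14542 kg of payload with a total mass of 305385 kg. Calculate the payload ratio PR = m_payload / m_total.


PR = 14542 / 305385 = 0.0476

0.0476


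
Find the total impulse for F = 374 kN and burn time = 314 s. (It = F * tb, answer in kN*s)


It = 374 * 314 = 117436 kN*s

117436 kN*s


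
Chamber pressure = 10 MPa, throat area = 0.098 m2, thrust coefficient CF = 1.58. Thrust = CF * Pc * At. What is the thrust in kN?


F = 1.58 * 10e6 * 0.098 = 1.5484e+06 N = 1548.4 kN

1548.4 kN


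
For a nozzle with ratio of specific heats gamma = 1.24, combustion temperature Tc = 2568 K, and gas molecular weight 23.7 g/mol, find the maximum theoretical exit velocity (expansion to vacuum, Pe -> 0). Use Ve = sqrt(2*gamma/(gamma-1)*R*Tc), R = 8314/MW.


R = 8314 / 23.7 = 350.8 J/(kg.K)
Ve = sqrt(2 * 1.24 / (1.24 - 1) * 350.8 * 2568) = 3051 m/s

3051 m/s


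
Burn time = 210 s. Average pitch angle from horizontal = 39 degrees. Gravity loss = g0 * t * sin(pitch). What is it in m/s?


GL = 9.81 * 210 * sin(39 deg) = 1296 m/s

1296 m/s


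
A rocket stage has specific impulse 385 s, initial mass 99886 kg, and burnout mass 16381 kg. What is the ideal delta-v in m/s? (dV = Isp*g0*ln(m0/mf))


Ve = 385 * 9.81 = 3776.85 m/s
dV = 3776.85 * ln(99886/16381) = 6828 m/s

6828 m/s


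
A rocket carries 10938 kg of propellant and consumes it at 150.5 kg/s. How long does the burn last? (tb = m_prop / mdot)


tb = 10938 / 150.5 = 72.7 s

72.7 s


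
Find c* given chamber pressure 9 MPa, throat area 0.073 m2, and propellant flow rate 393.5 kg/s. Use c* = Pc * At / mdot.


c* = 9e6 * 0.073 / 393.5 = 1670 m/s

1670 m/s


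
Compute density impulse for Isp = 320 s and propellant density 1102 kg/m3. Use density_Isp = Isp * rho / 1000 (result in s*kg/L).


rho*Isp = 320 * 1102 / 1000 = 353 s*kg/L

353 s*kg/L


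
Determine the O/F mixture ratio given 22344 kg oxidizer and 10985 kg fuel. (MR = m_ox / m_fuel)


MR = 22344 / 10985 = 2.03

2.03


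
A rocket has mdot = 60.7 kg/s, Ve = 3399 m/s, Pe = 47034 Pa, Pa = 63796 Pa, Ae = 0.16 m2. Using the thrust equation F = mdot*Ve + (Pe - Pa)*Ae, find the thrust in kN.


F = 60.7 * 3399 + (47034 - 63796) * 0.16 = 203637.0 N = 203.6 kN

203.6 kN


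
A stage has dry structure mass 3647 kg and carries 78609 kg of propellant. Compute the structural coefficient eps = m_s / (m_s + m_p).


eps = 3647 / (3647 + 78609) = 0.0443

0.0443


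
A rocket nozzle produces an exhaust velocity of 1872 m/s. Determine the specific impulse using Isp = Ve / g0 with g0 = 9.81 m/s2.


Isp = Ve / g0 = 1872 / 9.81 = 190.8 s

190.8 s


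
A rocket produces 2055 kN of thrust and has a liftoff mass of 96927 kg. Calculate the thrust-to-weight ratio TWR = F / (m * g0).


TWR = 2055000 / (96927 * 9.81) = 2.16

2.16


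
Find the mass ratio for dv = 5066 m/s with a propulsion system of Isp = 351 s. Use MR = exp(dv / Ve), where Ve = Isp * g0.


Ve = 351 * 9.81 = 3443.31 m/s
MR = exp(5066 / 3443.31) = 4.355

4.355


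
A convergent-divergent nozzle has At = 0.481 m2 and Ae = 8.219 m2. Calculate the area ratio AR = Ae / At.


AR = 8.219 / 0.481 = 17.1

17.1


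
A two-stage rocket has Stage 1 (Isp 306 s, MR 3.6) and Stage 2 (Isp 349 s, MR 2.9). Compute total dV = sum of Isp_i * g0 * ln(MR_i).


dV1 = 306 * 9.81 * ln(3.6) = 3845.2 m/s
dV2 = 349 * 9.81 * ln(2.9) = 3645.2 m/s
Total dV = 3845.2 + 3645.2 = 7490.4 m/s ~ 7490 m/s

7490 m/s


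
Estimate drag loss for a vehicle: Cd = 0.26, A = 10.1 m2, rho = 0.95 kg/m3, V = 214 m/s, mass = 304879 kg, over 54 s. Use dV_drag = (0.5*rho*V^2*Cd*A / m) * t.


D = 0.5 * 0.95 * 214^2 * 0.26 * 10.1 = 57123.64 N
a = 57123.64 / 304879 = 0.1874 m/s2
dV = 0.1874 * 54 = 10.1 m/s

10.1 m/s


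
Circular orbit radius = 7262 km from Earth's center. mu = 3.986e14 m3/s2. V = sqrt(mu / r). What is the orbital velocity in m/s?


V = sqrt(3.986e14 / 7262000) = 7409 m/s

7409 m/s


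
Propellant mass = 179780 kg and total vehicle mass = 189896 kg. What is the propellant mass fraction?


PMF = 179780 / 189896 = 0.947

0.947


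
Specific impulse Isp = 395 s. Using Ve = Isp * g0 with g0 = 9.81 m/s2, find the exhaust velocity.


Ve = Isp * g0 = 395 * 9.81 = 3875.0 m/s

3875.0 m/s


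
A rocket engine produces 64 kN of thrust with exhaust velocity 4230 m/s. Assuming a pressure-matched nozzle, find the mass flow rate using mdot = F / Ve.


mdot = F / Ve = 64000 / 4230 = 15.1 kg/s

15.1 kg/s


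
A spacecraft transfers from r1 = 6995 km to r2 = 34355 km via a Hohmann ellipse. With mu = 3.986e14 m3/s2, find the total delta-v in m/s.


V1 = sqrt(mu/r1) = 7548.75 m/s
dV1 = V1*(sqrt(2*r2/(r1+r2)) - 1) = 2182.02 m/s
V2 = sqrt(mu/r2) = 3406.23 m/s
dV2 = V2*(1 - sqrt(2*r1/(r1+r2))) = 1424.95 m/s
Total dV = 3607 m/s

3607 m/s


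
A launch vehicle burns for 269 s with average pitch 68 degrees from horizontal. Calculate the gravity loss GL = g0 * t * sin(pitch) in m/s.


GL = 9.81 * 269 * sin(68 deg) = 2447 m/s

2447 m/s


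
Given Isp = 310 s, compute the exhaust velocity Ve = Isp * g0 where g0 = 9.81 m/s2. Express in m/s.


Ve = Isp * g0 = 310 * 9.81 = 3041.1 m/s

3041.1 m/s


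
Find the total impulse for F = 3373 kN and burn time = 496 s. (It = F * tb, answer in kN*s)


It = 3373 * 496 = 1673008 kN*s

1673008 kN*s


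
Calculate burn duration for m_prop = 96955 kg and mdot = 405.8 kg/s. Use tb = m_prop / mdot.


tb = 96955 / 405.8 = 238.9 s

238.9 s


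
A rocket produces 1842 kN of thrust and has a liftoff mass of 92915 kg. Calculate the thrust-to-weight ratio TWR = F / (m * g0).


TWR = 1842000 / (92915 * 9.81) = 2.02

2.02


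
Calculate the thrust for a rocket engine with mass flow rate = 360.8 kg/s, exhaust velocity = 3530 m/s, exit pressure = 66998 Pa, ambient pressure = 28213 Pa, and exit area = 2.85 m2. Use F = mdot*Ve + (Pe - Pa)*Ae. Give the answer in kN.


F = 360.8 * 3530 + (66998 - 28213) * 2.85 = 1.3842e+06 N = 1384.2 kN

1384.2 kN


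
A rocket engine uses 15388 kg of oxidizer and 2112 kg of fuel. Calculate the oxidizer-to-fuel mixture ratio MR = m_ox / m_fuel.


MR = 15388 / 2112 = 7.29

7.29


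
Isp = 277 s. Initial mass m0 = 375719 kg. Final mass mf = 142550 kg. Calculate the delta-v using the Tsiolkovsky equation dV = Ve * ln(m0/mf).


Ve = 277 * 9.81 = 2717.37 m/s
dV = 2717.37 * ln(375719/142550) = 2634 m/s

2634 m/s


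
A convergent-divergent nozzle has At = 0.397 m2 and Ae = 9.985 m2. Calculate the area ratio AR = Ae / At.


AR = 9.985 / 0.397 = 25.2

25.2


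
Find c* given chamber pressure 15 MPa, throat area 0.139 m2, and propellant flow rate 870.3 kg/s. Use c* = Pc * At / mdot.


c* = 15e6 * 0.139 / 870.3 = 2396 m/s

2396 m/s


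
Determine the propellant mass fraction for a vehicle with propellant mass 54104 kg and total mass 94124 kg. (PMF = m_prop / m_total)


PMF = 54104 / 94124 = 0.575

0.575


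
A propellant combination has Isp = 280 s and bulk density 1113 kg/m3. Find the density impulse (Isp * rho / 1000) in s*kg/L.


rho*Isp = 280 * 1113 / 1000 = 312 s*kg/L

312 s*kg/L


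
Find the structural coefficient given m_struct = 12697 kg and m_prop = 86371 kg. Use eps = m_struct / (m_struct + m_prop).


eps = 12697 / (12697 + 86371) = 0.1282

0.1282


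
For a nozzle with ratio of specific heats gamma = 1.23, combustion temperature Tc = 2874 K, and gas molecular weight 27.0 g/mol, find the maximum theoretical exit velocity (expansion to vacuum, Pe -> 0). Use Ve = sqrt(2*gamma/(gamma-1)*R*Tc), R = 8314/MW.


R = 8314 / 27.0 = 307.93 J/(kg.K)
Ve = sqrt(2 * 1.23 / (1.23 - 1) * 307.93 * 2874) = 3077 m/s

3077 m/s


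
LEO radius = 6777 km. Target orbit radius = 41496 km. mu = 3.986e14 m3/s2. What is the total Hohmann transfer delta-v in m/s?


V1 = sqrt(mu/r1) = 7669.2 m/s
dV1 = V1*(sqrt(2*r2/(r1+r2)) - 1) = 2386.59 m/s
V2 = sqrt(mu/r2) = 3099.31 m/s
dV2 = V2*(1 - sqrt(2*r1/(r1+r2))) = 1457.03 m/s
Total dV = 3844 m/s

3844 m/s


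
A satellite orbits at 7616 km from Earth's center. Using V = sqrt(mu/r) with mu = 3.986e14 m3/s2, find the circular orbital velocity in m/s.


V = sqrt(3.986e14 / 7616000) = 7234 m/s

7234 m/s


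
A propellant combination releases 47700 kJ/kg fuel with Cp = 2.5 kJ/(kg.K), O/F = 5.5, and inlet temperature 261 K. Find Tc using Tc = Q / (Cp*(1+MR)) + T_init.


Tc = 47700 / (2.5 * (1 + 5.5)) + 261 = 3196 K

3196 K


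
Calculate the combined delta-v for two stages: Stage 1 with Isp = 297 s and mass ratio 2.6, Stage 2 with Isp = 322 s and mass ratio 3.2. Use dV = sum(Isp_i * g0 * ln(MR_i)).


dV1 = 297 * 9.81 * ln(2.6) = 2783.9 m/s
dV2 = 322 * 9.81 * ln(3.2) = 3674.2 m/s
Total dV = 2783.9 + 3674.2 = 6458.1 m/s ~ 6458 m/s

6458 m/s


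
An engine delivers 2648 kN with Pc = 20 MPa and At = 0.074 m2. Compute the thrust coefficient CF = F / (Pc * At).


CF = 2648000 / (20e6 * 0.074) = 1.79

1.79


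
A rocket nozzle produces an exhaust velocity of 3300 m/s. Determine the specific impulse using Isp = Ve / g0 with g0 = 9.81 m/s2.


Isp = Ve / g0 = 3300 / 9.81 = 336.4 s

336.4 s


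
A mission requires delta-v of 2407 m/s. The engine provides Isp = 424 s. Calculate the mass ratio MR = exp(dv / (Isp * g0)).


Ve = 424 * 9.81 = 4159.44 m/s
MR = exp(2407 / 4159.44) = 1.784

1.784


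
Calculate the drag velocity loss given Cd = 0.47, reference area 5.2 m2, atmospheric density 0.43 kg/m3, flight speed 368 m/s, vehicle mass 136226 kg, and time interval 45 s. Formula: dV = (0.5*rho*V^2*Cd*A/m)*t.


D = 0.5 * 0.43 * 368^2 * 0.47 * 5.2 = 71159.9 N
a = 71159.9 / 136226 = 0.5224 m/s2
dV = 0.5224 * 45 = 23.5 m/s

23.5 m/s


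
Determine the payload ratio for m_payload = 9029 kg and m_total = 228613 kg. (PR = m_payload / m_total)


PR = 9029 / 228613 = 0.0395

0.0395


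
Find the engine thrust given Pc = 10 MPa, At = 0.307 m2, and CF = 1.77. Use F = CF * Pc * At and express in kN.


F = 1.77 * 10e6 * 0.307 = 5.4339e+06 N = 5433.9 kN

5433.9 kN


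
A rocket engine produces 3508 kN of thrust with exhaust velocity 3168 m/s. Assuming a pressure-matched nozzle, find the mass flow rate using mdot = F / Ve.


mdot = F / Ve = 3508000 / 3168 = 1107.3 kg/s

1107.3 kg/s


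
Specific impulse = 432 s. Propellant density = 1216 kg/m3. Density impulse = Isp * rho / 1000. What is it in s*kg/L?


rho*Isp = 432 * 1216 / 1000 = 525 s*kg/L

525 s*kg/L


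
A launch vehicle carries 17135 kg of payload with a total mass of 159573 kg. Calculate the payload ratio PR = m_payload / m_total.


PR = 17135 / 159573 = 0.1074

0.1074


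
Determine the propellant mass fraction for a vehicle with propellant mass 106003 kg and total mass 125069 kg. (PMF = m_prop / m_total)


PMF = 106003 / 125069 = 0.848

0.848


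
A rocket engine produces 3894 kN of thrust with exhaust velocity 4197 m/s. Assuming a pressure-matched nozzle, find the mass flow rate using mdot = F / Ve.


mdot = F / Ve = 3894000 / 4197 = 927.8 kg/s

927.8 kg/s


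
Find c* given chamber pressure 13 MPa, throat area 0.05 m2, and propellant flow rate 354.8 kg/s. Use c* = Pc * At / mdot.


c* = 13e6 * 0.05 / 354.8 = 1832 m/s

1832 m/s


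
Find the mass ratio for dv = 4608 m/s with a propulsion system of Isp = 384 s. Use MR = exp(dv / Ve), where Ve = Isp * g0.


Ve = 384 * 9.81 = 3767.04 m/s
MR = exp(4608 / 3767.04) = 3.398

3.398


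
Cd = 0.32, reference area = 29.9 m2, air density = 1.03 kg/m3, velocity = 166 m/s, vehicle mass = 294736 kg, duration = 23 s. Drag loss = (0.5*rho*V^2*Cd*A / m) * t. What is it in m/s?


D = 0.5 * 1.03 * 166^2 * 0.32 * 29.9 = 135782.74 N
a = 135782.74 / 294736 = 0.4607 m/s2
dV = 0.4607 * 23 = 10.6 m/s

10.6 m/s


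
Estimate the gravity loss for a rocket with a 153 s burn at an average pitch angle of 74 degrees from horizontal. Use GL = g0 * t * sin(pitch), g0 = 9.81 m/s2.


GL = 9.81 * 153 * sin(74 deg) = 1443 m/s

1443 m/s


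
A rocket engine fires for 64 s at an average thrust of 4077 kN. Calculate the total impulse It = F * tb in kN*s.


It = 4077 * 64 = 260928 kN*s

260928 kN*s


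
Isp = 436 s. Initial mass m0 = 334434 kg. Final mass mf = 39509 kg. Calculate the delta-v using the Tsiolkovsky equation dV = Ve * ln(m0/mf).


Ve = 436 * 9.81 = 4277.16 m/s
dV = 4277.16 * ln(334434/39509) = 9136 m/s

9136 m/s


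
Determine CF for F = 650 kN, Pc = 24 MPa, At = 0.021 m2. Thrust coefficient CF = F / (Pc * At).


CF = 650000 / (24e6 * 0.021) = 1.29

1.29


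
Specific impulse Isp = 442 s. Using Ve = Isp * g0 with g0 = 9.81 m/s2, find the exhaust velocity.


Ve = Isp * g0 = 442 * 9.81 = 4336.0 m/s

4336.0 m/s


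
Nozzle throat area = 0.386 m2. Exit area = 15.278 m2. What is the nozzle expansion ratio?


AR = 15.278 / 0.386 = 39.6

39.6


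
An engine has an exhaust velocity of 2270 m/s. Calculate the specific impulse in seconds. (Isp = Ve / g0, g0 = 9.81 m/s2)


Isp = Ve / g0 = 2270 / 9.81 = 231.4 s

231.4 s


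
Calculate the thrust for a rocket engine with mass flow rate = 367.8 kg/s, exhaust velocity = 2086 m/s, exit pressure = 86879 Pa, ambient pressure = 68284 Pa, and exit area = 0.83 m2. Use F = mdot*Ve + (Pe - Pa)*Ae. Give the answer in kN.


F = 367.8 * 2086 + (86879 - 68284) * 0.83 = 782665.0 N = 782.7 kN

782.7 kN


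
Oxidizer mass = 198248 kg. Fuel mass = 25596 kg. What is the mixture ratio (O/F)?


MR = 198248 / 25596 = 7.75

7.75


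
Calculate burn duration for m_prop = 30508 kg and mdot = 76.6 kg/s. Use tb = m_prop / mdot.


tb = 30508 / 76.6 = 398.3 s

398.3 s


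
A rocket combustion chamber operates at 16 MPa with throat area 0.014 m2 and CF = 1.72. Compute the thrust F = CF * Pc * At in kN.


F = 1.72 * 16e6 * 0.014 = 385280.0 N = 385.3 kN

385.3 kN


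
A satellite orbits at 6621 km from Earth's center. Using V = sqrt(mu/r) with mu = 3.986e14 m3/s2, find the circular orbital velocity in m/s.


V = sqrt(3.986e14 / 6621000) = 7759 m/s

7759 m/s


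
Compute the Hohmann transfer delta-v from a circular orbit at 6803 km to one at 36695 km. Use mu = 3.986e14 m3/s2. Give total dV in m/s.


V1 = sqrt(mu/r1) = 7654.53 m/s
dV1 = V1*(sqrt(2*r2/(r1+r2)) - 1) = 2288.12 m/s
V2 = sqrt(mu/r2) = 3295.83 m/s
dV2 = V2*(1 - sqrt(2*r1/(r1+r2))) = 1452.53 m/s
Total dV = 3741 m/s

3741 m/s


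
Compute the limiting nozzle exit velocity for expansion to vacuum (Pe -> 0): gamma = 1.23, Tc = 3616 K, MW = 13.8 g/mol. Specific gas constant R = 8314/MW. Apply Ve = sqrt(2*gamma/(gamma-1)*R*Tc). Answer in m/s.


R = 8314 / 13.8 = 602.46 J/(kg.K)
Ve = sqrt(2 * 1.23 / (1.23 - 1) * 602.46 * 3616) = 4827 m/s

4827 m/s


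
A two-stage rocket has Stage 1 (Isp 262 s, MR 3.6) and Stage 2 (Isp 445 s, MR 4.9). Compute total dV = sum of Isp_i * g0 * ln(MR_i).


dV1 = 262 * 9.81 * ln(3.6) = 3292.3 m/s
dV2 = 445 * 9.81 * ln(4.9) = 6937.7 m/s
Total dV = 3292.3 + 6937.7 = 10230.0 m/s ~ 10230 m/s

10230 m/s


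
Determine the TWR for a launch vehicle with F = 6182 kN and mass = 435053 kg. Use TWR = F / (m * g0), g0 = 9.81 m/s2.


TWR = 6182000 / (435053 * 9.81) = 1.45

1.45


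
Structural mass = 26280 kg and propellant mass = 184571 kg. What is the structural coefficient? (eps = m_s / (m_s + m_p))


eps = 26280 / (26280 + 184571) = 0.1246

0.1246


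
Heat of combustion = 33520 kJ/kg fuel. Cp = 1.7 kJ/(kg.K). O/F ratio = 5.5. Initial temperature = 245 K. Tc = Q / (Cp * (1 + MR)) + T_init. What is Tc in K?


Tc = 33520 / (1.7 * (1 + 5.5)) + 245 = 3278 K

3278 K


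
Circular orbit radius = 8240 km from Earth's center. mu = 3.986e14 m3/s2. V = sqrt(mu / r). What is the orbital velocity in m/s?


V = sqrt(3.986e14 / 8240000) = 6955 m/s

6955 m/s


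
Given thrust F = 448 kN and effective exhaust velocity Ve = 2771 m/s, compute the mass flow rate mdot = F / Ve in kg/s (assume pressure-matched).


mdot = F / Ve = 448000 / 2771 = 161.7 kg/s

161.7 kg/s


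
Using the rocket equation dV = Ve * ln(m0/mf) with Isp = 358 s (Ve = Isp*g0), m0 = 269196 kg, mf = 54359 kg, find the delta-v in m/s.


Ve = 358 * 9.81 = 3511.98 m/s
dV = 3511.98 * ln(269196/54359) = 5619 m/s

5619 m/s
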